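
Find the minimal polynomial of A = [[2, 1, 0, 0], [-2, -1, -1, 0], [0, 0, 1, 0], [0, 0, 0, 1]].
m_A(x) = x(x - 1)^2

The characteristic polynomial factors as x(x - 1)^3. The minimal polynomial is ∏(x - λ)^{k_λ} where k_λ is the size of the largest Jordan block at λ.

For λ = 0: rank(A) = 3, and the largest Jordan block has size 1 (the smallest k with rank(A^k) = rank(A^(k+1))).
For λ = 1: rank(A - I) = 2, and the largest Jordan block has size 2 (the smallest k with rank((A - I)^k) = rank((A - I)^(k+1))).

So m_A(x) = x(x - 1)^2.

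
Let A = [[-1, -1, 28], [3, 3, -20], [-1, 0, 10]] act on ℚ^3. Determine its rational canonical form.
R = [[0, 0, 64], [1, 0, -48], [0, 1, 12]]

The invariant factors of A (the non-unit diagonal entries of the Smith normal form of xI - A over ℚ[x]) are (x - 4)^3, each dividing the next. The characteristic polynomial is their product, (x - 4)^3.

The rational canonical form is the block-diagonal matrix of companion matrices C(f_i):
R = [[0, 0, 64], [1, 0, -48], [0, 1, 12]].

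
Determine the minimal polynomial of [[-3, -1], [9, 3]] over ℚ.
The characteristic polynomial factors as x^2. The minimal polynomial is ∏(x - λ)^{k_λ} where k_λ is the size of the largest Jordan block at λ.

For λ = 0: rank(A) = 1, and the largest Jordan block has size 2 (the smallest k with rank(A^k) = rank(A^(k+1))).

So m_A(x) = x^2.

m_A(x) = x^2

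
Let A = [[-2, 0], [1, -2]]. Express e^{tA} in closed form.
e^{tA} = [[e^{-2*t}, 0], [t*e^{-2*t}, e^{-2*t}]]

A has Jordan form J = [[-2, 1], [0, -2]] with A = PJP^{-1}, so e^{tA} = P e^{tJ} P^{-1}.

For a Jordan block J_k(λ), e^{tJ_k(λ)} = e^{λt} · (I + tN + t^2 N^2/2! + ... + t^{k-1} N^{k-1}/(k-1)!) where N is the nilpotent superdiagonal part.

Assembling the blocks and conjugating back gives the entries of e^{tA} as shown above.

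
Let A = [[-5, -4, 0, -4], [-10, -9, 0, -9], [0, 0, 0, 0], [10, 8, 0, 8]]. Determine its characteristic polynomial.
xI - A = [[x + 5, 4, 0, 4], [10, x + 9, 0, 9], [0, 0, x, 0], [-10, -8, 0, x - 8]].

Expanding det(xI - A) along the first row:
det(xI - A) = + (x + 5)·det([[x + 9, 0, 9], [0, x, 0], [-8, 0, x - 8]]) - (4)·det([[10, 0, 9], [0, x, 0], [-10, 0, x - 8]]) + (0)·det([[10, x + 9, 9], [0, 0, 0], [-10, -8, x - 8]]) - (4)·det([[10, x + 9, 0], [0, 0, x], [-10, -8, 0]]).

Evaluating gives χ_A(x) = x^4 + 6x^3 + 5x^2 = x^2(x + 1)(x + 5).

χ_A(x) = x^2(x + 1)(x + 5)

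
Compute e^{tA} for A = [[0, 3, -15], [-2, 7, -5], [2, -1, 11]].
e^{tA} = [[(1 - 6*t)*e^{6*t}, 3*t*e^{6*t}, -15*t*e^{6*t}], [-2*t*e^{6*t}, (t + 1)*e^{6*t}, -5*t*e^{6*t}], [2*t*e^{6*t}, -t*e^{6*t}, (5*t + 1)*e^{6*t}]]

A has Jordan form J = [[6, 1, 0], [0, 6, 0], [0, 0, 6]] with A = PJP^{-1}, so e^{tA} = P e^{tJ} P^{-1}.

For a Jordan block J_k(λ), e^{tJ_k(λ)} = e^{λt} · (I + tN + t^2 N^2/2! + ... + t^{k-1} N^{k-1}/(k-1)!) where N is the nilpotent superdiagonal part.

Assembling the blocks and conjugating back gives the entries of e^{tA} as shown above.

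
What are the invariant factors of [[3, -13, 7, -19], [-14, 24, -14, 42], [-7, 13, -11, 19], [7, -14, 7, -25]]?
The Jordan structure of A has elementary divisors (x + 4)^2, (x + 4), (x - 3). Arranging the block sizes at each eigenvalue in decreasing order and taking row products gives the invariant factors.

Invariant factors (smallest first, each dividing the next): x + 4, (x - 3)(x + 4)^2.

Check: the last factor (x - 3)(x + 4)^2 is the minimal polynomial, and the product (x - 3)(x + 4)^3 is the characteristic polynomial.

x + 4, (x - 3)(x + 4)^2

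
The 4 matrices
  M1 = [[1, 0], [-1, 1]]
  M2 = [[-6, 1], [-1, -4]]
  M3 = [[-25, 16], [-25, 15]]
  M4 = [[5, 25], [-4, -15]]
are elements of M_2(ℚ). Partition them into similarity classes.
2 classes: {M1}, {M2, M3, M4}

Characteristic polynomials: χ_{M1} = (x - 1)^2, χ_{M2} = (x + 5)^2, χ_{M3} = (x + 5)^2, χ_{M4} = (x + 5)^2.

{M1}: invariant factors (x - 1)^2.

{M2, M3, M4}: invariant factors (x + 5)^2.

Matrices are similar if and only if their invariant-factor lists agree; the partition into similarity classes is {M1}, {M2, M3, M4}.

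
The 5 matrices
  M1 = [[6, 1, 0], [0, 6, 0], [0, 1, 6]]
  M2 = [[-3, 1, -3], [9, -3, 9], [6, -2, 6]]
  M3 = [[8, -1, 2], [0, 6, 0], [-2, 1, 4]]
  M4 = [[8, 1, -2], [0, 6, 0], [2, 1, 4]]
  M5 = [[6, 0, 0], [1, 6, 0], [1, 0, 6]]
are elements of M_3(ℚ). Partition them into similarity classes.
2 classes: {M1, M3, M4, M5}, {M2}

Characteristic polynomials: χ_{M1} = (x - 6)^3, χ_{M2} = x^3, χ_{M3} = (x - 6)^3, χ_{M4} = (x - 6)^3, χ_{M5} = (x - 6)^3.

{M1, M3, M4, M5}: invariant factors x - 6, (x - 6)^2.

{M2}: invariant factors x, x^2.

Matrices are similar if and only if their invariant-factor lists agree; the partition into similarity classes is {M1, M3, M4, M5}, {M2}.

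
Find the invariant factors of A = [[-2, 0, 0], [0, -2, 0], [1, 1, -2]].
The Jordan structure of A has elementary divisors (x + 2)^2, (x + 2). Arranging the block sizes at each eigenvalue in decreasing order and taking row products gives the invariant factors.

Invariant factors (smallest first, each dividing the next): x + 2, (x + 2)^2.

Check: the last factor (x + 2)^2 is the minimal polynomial, and the product (x + 2)^3 is the characteristic polynomial.

x + 2, (x + 2)^2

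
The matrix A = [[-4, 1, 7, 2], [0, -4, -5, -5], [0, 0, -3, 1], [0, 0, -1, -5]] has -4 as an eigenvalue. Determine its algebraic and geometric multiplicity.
algebraic multiplicity 4, geometric multiplicity 2

The characteristic polynomial is (x + 4)^4, so the factor x + 4 appears with exponent 4: the algebraic multiplicity is 4.

rank(A + 4I) = 2, so the eigenspace has dimension 4 - 2 = 2: the geometric multiplicity is 2.

Since 2 < 4, A is not diagonalizable.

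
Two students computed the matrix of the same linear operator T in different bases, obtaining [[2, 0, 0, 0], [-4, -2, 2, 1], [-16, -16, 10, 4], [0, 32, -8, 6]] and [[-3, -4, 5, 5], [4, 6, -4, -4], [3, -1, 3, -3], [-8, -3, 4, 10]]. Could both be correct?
Both have characteristic polynomial (x - 6)^2(x - 2)^2, but the minimal polynomial of A is (x - 6)^2(x - 2) while the minimal polynomial of B is (x - 6)^2(x - 2)^2. The minimal polynomial is a similarity invariant, so A and B are not similar.

No.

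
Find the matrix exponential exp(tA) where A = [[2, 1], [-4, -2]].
e^{tA} = [[2*t + 1, t], [-4*t, 1 - 2*t]]

A has Jordan form J = [[0, 1], [0, 0]] with A = PJP^{-1}, so e^{tA} = P e^{tJ} P^{-1}.

For a Jordan block J_k(λ), e^{tJ_k(λ)} = e^{λt} · (I + tN + t^2 N^2/2! + ... + t^{k-1} N^{k-1}/(k-1)!) where N is the nilpotent superdiagonal part.

Assembling the blocks and conjugating back gives the entries of e^{tA} as shown above.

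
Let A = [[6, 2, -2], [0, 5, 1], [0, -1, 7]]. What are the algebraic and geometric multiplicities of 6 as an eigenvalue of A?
algebraic multiplicity 3, geometric multiplicity 2

The characteristic polynomial is (x - 6)^3, so the factor x - 6 appears with exponent 3: the algebraic multiplicity is 3.

rank(A - 6I) = 1, so the eigenspace has dimension 3 - 1 = 2: the geometric multiplicity is 2.

Since 2 < 3, A is not diagonalizable.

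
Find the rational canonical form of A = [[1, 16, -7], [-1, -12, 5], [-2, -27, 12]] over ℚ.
The invariant factors of A (the non-unit diagonal entries of the Smith normal form of xI - A over ℚ[x]) are (x + 2)(x^2 - 3x - 1), each dividing the next. The characteristic polynomial is their product, (x + 2)(x^2 - 3x - 1).

The rational canonical form is the block-diagonal matrix of companion matrices C(f_i):
R = [[0, 0, 2], [1, 0, 7], [0, 1, 1]].

Note the characteristic polynomial does not split into linear factors over ℚ, so A has no Jordan form over ℚ; the rational canonical form exists over any field.

R = [[0, 0, 2], [1, 0, 7], [0, 1, 1]]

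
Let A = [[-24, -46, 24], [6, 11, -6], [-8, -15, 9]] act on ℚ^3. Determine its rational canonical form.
The invariant factors of A (the non-unit diagonal entries of the Smith normal form of xI - A over ℚ[x]) are (x + 4)(x^2 - 3), each dividing the next. The characteristic polynomial is their product, (x + 4)(x^2 - 3).

The rational canonical form is the block-diagonal matrix of companion matrices C(f_i):
R = [[0, 0, 12], [1, 0, 3], [0, 1, -4]].

Note the characteristic polynomial does not split into linear factors over ℚ, so A has no Jordan form over ℚ; the rational canonical form exists over any field.

R = [[0, 0, 12], [1, 0, 3], [0, 1, -4]]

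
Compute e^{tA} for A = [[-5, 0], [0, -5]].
e^{tA} = [[e^{-5*t}, 0], [0, e^{-5*t}]]

A has Jordan form J = [[-5, 0], [0, -5]] with A = PJP^{-1}, so e^{tA} = P e^{tJ} P^{-1}.

For a Jordan block J_k(λ), e^{tJ_k(λ)} = e^{λt} · (I + tN + t^2 N^2/2! + ... + t^{k-1} N^{k-1}/(k-1)!) where N is the nilpotent superdiagonal part.

Assembling the blocks and conjugating back gives the entries of e^{tA} as shown above.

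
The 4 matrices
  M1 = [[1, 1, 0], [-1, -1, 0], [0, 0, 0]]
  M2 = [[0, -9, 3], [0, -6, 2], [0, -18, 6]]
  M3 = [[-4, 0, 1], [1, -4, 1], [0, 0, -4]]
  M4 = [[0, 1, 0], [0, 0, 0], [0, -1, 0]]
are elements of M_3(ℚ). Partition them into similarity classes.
Characteristic polynomials: χ_{M1} = x^3, χ_{M2} = x^3, χ_{M3} = (x + 4)^3, χ_{M4} = x^3.

{M1, M2, M4}: invariant factors x, x^2.

{M3}: invariant factors (x + 4)^3.

Matrices are similar if and only if their invariant-factor lists agree; the partition into similarity classes is {M1, M2, M4}, {M3}.

2 classes: {M1, M2, M4}, {M3}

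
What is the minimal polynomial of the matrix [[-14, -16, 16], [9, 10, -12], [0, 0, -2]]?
The characteristic polynomial factors as (x + 2)^3. The minimal polynomial is ∏(x - λ)^{k_λ} where k_λ is the size of the largest Jordan block at λ.

For λ = -2: rank(A + 2I) = 1, and the largest Jordan block has size 2 (the smallest k with rank((A + 2I)^k) = rank((A + 2I)^(k+1))).

So m_A(x) = (x + 2)^2.

m_A(x) = (x + 2)^2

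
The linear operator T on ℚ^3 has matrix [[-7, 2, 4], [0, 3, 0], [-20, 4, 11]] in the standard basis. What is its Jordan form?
J = [[1, 0, 0], [0, 3, 0], [0, 0, 3]]

The characteristic polynomial is det(xI - A) = (x - 3)^2(x - 1), so the eigenvalues are 1 (algebraic multiplicity 1), 3 (algebraic multiplicity 2).

For λ = 1: algebraic multiplicity 1 gives one 1×1 block.

For λ = 3: rank(A - 3I) = 1. The eigenspace has dimension 3 - 1 = 2, so there are 2 Jordan blocks; the rank sequence gives block sizes [1, 1].

Assembling the blocks gives the Jordan form J above.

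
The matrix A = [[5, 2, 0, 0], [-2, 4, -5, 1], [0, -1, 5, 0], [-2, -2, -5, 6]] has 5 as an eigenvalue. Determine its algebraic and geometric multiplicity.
The characteristic polynomial is (x - 5)^4, so the factor x - 5 appears with exponent 4: the algebraic multiplicity is 4.

rank(A - 5I) = 2, so the eigenspace has dimension 4 - 2 = 2: the geometric multiplicity is 2.

Since 2 < 4, A is not diagonalizable.

algebraic multiplicity 4, geometric multiplicity 2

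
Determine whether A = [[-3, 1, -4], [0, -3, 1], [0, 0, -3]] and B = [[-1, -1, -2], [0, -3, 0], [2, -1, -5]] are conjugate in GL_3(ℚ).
No.

Both have characteristic polynomial (x + 3)^3, but the minimal polynomial of A is (x + 3)^3 while the minimal polynomial of B is (x + 3)^2. The minimal polynomial is a similarity invariant, so A and B are not similar.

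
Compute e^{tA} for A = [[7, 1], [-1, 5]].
e^{tA} = [[(t + 1)*e^{6*t}, t*e^{6*t}], [-t*e^{6*t}, (1 - t)*e^{6*t}]]

A has Jordan form J = [[6, 1], [0, 6]] with A = PJP^{-1}, so e^{tA} = P e^{tJ} P^{-1}.

For a Jordan block J_k(λ), e^{tJ_k(λ)} = e^{λt} · (I + tN + t^2 N^2/2! + ... + t^{k-1} N^{k-1}/(k-1)!) where N is the nilpotent superdiagonal part.

Assembling the blocks and conjugating back gives the entries of e^{tA} as shown above.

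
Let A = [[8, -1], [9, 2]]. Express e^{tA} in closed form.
e^{tA} = [[(3*t + 1)*e^{5*t}, -t*e^{5*t}], [9*t*e^{5*t}, (1 - 3*t)*e^{5*t}]]

A has Jordan form J = [[5, 1], [0, 5]] with A = PJP^{-1}, so e^{tA} = P e^{tJ} P^{-1}.

For a Jordan block J_k(λ), e^{tJ_k(λ)} = e^{λt} · (I + tN + t^2 N^2/2! + ... + t^{k-1} N^{k-1}/(k-1)!) where N is the nilpotent superdiagonal part.

Assembling the blocks and conjugating back gives the entries of e^{tA} as shown above.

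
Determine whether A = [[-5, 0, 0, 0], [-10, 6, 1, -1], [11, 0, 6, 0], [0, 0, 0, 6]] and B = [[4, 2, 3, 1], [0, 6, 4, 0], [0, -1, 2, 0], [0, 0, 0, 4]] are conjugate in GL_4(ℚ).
No.

trace(A) = 13 but trace(B) = 16. The trace is a similarity invariant, so A and B are not similar.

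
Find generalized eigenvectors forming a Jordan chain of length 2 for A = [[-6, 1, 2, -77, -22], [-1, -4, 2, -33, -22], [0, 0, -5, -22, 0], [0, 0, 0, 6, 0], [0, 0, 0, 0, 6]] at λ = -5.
v_1 = [[0, 1, 0, 0, 0]]^T, v_2 = [[1, 1, 0, 0, 0]]^T

We seek v_1 ∈ ker((A + 5I)^2) \ ker(A + 5I), then set v_{i+1} = (A + 5I) v_i.

One such chain is v_1 = [[0, 1, 0, 0, 0]]^T, v_2 = [[1, 1, 0, 0, 0]]^T. Check: (A + 5I) v_2 = [[0, 0, 0, 0, 0]]^T = 0.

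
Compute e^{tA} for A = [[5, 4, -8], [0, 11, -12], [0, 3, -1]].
A has Jordan form J = [[5, 1, 0], [0, 5, 0], [0, 0, 5]] with A = PJP^{-1}, so e^{tA} = P e^{tJ} P^{-1}.

For a Jordan block J_k(λ), e^{tJ_k(λ)} = e^{λt} · (I + tN + t^2 N^2/2! + ... + t^{k-1} N^{k-1}/(k-1)!) where N is the nilpotent superdiagonal part.

Assembling the blocks and conjugating back gives the entries of e^{tA} as shown above.

e^{tA} = [[e^{5*t}, 4*t*e^{5*t}, -8*t*e^{5*t}], [0, (6*t + 1)*e^{5*t}, -12*t*e^{5*t}], [0, 3*t*e^{5*t}, (1 - 6*t)*e^{5*t}]]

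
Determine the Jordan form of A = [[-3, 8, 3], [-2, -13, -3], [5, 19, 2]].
The characteristic polynomial is det(xI - A) = (x + 4)(x + 5)^2, so the eigenvalues are -5 (algebraic multiplicity 2), -4 (algebraic multiplicity 1).

For λ = -5: rank(A + 5I) = 2, rank((A + 5I)^2) = 1. The eigenspace has dimension 3 - 2 = 1, so there is 1 Jordan block; the rank sequence gives block sizes [2].

For λ = -4: algebraic multiplicity 1 gives one 1×1 block.

Assembling the blocks gives the Jordan form J above.

J = [[-5, 1, 0], [0, -5, 0], [0, 0, -4]]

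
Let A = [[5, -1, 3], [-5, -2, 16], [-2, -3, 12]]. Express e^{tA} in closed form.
e^{tA} = [[(2 - t^2)*e^{5*t}/2, t*(-t - 1)*e^{5*t}, t*(5*t + 6)*e^{5*t}/2], [t*(3*t - 10)*e^{5*t}/2, (3*t^2 - 7*t + 1)*e^{5*t}, t*(32 - 15*t)*e^{5*t}/2], [t*(t - 4)*e^{5*t}/2, t*(t - 3)*e^{5*t}, (-5*t^2 + 14*t + 2)*e^{5*t}/2]]

A has Jordan form J = [[5, 1, 0], [0, 5, 1], [0, 0, 5]] with A = PJP^{-1}, so e^{tA} = P e^{tJ} P^{-1}.

For a Jordan block J_k(λ), e^{tJ_k(λ)} = e^{λt} · (I + tN + t^2 N^2/2! + ... + t^{k-1} N^{k-1}/(k-1)!) where N is the nilpotent superdiagonal part.

Assembling the blocks and conjugating back gives the entries of e^{tA} as shown above.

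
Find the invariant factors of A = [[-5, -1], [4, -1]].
(x + 3)^2

The Jordan structure of A has elementary divisors (x + 3)^2. Arranging the block sizes at each eigenvalue in decreasing order and taking row products gives the invariant factors.

Invariant factors (smallest first, each dividing the next): (x + 3)^2.

Check: the last factor (x + 3)^2 is the minimal polynomial, and the product (x + 3)^2 is the characteristic polynomial.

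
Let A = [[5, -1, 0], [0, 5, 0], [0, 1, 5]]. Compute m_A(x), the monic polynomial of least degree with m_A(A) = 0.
m_A(x) = (x - 5)^2

The characteristic polynomial factors as (x - 5)^3. The minimal polynomial is ∏(x - λ)^{k_λ} where k_λ is the size of the largest Jordan block at λ.

For λ = 5: rank(A - 5I) = 1, and the largest Jordan block has size 2 (the smallest k with rank((A - 5I)^k) = rank((A - 5I)^(k+1))).

So m_A(x) = (x - 5)^2.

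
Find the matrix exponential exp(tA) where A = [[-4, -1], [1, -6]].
A has Jordan form J = [[-5, 1], [0, -5]] with A = PJP^{-1}, so e^{tA} = P e^{tJ} P^{-1}.

For a Jordan block J_k(λ), e^{tJ_k(λ)} = e^{λt} · (I + tN + t^2 N^2/2! + ... + t^{k-1} N^{k-1}/(k-1)!) where N is the nilpotent superdiagonal part.

Assembling the blocks and conjugating back gives the entries of e^{tA} as shown above.

e^{tA} = [[(t + 1)*e^{-5*t}, -t*e^{-5*t}], [t*e^{-5*t}, (1 - t)*e^{-5*t}]]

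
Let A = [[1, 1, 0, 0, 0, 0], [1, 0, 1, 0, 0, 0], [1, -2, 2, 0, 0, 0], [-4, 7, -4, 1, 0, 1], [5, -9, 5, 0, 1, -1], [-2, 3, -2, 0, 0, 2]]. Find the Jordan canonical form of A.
J = [[1, 1, 0, 0, 0, 0], [0, 1, 1, 0, 0, 0], [0, 0, 1, 0, 0, 0], [0, 0, 0, 1, 0, 0], [0, 0, 0, 0, 1, 0], [0, 0, 0, 0, 0, 2]]

The characteristic polynomial is det(xI - A) = (x - 2)(x - 1)^5, so the eigenvalues are 1 (algebraic multiplicity 5), 2 (algebraic multiplicity 1).

For λ = 1: rank(A - I) = 3, rank((A - I)^2) = 2, rank((A - I)^3) = 1. The eigenspace has dimension 6 - 3 = 3, so there are 3 Jordan blocks; the rank sequence gives block sizes [3, 1, 1].

For λ = 2: algebraic multiplicity 1 gives one 1×1 block.

Assembling the blocks gives the Jordan form J above.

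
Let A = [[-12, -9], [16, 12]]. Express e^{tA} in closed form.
e^{tA} = [[1 - 12*t, -9*t], [16*t, 12*t + 1]]

A has Jordan form J = [[0, 1], [0, 0]] with A = PJP^{-1}, so e^{tA} = P e^{tJ} P^{-1}.

For a Jordan block J_k(λ), e^{tJ_k(λ)} = e^{λt} · (I + tN + t^2 N^2/2! + ... + t^{k-1} N^{k-1}/(k-1)!) where N is the nilpotent superdiagonal part.

Assembling the blocks and conjugating back gives the entries of e^{tA} as shown above.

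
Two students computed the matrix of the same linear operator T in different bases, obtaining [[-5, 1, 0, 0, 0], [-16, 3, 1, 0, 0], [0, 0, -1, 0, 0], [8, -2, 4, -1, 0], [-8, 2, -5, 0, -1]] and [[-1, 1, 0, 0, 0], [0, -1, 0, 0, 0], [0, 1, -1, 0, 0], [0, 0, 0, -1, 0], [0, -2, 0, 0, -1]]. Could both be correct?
Both have characteristic polynomial (x + 1)^5, but the minimal polynomial of A is (x + 1)^3 while the minimal polynomial of B is (x + 1)^2. The minimal polynomial is a similarity invariant, so A and B are not similar.

No.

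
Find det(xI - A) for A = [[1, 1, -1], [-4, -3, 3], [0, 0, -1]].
xI - A = [[x - 1, -1, 1], [4, x + 3, -3], [0, 0, x + 1]].

Expanding det(xI - A) along the first row:
det(xI - A) = + (x - 1)·det([[x + 3, -3], [0, x + 1]]) - (-1)·det([[4, -3], [0, x + 1]]) + (1)·det([[4, x + 3], [0, 0]]).

Evaluating gives χ_A(x) = x^3 + 3x^2 + 3x + 1 = (x + 1)^3.

χ_A(x) = (x + 1)^3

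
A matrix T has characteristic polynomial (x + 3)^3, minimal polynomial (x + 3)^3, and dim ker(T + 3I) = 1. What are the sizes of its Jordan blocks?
Jordan blocks: (-3, 3)

λ = -3: algebraic multiplicity 3 (exponent in χ_T), largest block size 3 (exponent in m_T), 1 block (geometric multiplicity). This forces block sizes [3].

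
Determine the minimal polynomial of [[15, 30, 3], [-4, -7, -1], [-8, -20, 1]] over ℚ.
The characteristic polynomial factors as (x - 3)^3. The minimal polynomial is ∏(x - λ)^{k_λ} where k_λ is the size of the largest Jordan block at λ.

For λ = 3: rank(A - 3I) = 1, and the largest Jordan block has size 2 (the smallest k with rank((A - 3I)^k) = rank((A - 3I)^(k+1))).

So m_A(x) = (x - 3)^2.

m_A(x) = (x - 3)^2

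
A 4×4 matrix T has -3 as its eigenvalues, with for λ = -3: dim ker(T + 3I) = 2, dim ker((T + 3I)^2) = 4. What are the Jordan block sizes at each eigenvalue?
λ = -3: successive nullity increments [2, 2] count blocks of size ≥ k; block sizes are [2, 2].

Jordan blocks: (-3, 2), (-3, 2)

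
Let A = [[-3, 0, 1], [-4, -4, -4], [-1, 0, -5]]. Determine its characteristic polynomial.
χ_A(x) = (x + 4)^3

xI - A = [[x + 3, 0, -1], [4, x + 4, 4], [1, 0, x + 5]].

Expanding det(xI - A) along the first row:
det(xI - A) = + (x + 3)·det([[x + 4, 4], [0, x + 5]]) - (0)·det([[4, 4], [1, x + 5]]) + (-1)·det([[4, x + 4], [1, 0]]).

Evaluating gives χ_A(x) = x^3 + 12x^2 + 48x + 64 = (x + 4)^3.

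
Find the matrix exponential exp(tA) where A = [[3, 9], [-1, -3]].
e^{tA} = [[3*t + 1, 9*t], [-t, 1 - 3*t]]

A has Jordan form J = [[0, 1], [0, 0]] with A = PJP^{-1}, so e^{tA} = P e^{tJ} P^{-1}.

For a Jordan block J_k(λ), e^{tJ_k(λ)} = e^{λt} · (I + tN + t^2 N^2/2! + ... + t^{k-1} N^{k-1}/(k-1)!) where N is the nilpotent superdiagonal part.

Assembling the blocks and conjugating back gives the entries of e^{tA} as shown above.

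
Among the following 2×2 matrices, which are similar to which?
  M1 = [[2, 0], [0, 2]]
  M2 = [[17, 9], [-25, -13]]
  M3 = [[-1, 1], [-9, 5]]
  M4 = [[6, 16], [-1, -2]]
Characteristic polynomials: χ_{M1} = (x - 2)^2, χ_{M2} = (x - 2)^2, χ_{M3} = (x - 2)^2, χ_{M4} = (x - 2)^2.

{M1}: invariant factors x - 2, x - 2.

{M2, M3, M4}: invariant factors (x - 2)^2.

Matrices are similar if and only if their invariant-factor lists agree; the partition into similarity classes is {M1}, {M2, M3, M4}.

2 classes: {M1}, {M2, M3, M4}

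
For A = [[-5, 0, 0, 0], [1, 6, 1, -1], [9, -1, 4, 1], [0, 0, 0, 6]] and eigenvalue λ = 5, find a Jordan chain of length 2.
We seek v_1 ∈ ker((A - 5I)^2) \ ker(A - 5I), then set v_{i+1} = (A - 5I) v_i.

One such chain is v_1 = [[0, 0, 1, 0]]^T, v_2 = [[0, 1, -1, 0]]^T. Check: (A - 5I) v_2 = [[0, 0, 0, 0]]^T = 0.

v_1 = [[0, 0, 1, 0]]^T, v_2 = [[0, 1, -1, 0]]^T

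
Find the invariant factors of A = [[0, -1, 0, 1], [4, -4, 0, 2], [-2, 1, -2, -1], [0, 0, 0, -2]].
x + 2, x + 2, (x + 2)^2

The Jordan structure of A has elementary divisors (x + 2)^2, (x + 2), (x + 2). Arranging the block sizes at each eigenvalue in decreasing order and taking row products gives the invariant factors.

Invariant factors (smallest first, each dividing the next): x + 2, x + 2, (x + 2)^2.

Check: the last factor (x + 2)^2 is the minimal polynomial, and the product (x + 2)^4 is the characteristic polynomial.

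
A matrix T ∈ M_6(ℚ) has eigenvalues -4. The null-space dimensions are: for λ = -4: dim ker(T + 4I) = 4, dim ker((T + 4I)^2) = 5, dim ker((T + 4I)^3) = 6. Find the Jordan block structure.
Jordan blocks: (-4, 3), (-4, 1), (-4, 1), (-4, 1)

λ = -4: successive nullity increments [4, 1, 1] count blocks of size ≥ k; block sizes are [3, 1, 1, 1].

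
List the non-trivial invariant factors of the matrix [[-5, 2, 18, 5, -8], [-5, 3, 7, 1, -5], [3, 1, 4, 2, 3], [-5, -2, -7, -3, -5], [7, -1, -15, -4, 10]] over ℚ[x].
x - 3, x^2(x - 3)^2

The Jordan structure of A has elementary divisors x^2, (x - 3)^2, (x - 3). Arranging the block sizes at each eigenvalue in decreasing order and taking row products gives the invariant factors.

Invariant factors (smallest first, each dividing the next): x - 3, x^2(x - 3)^2.

Check: the last factor x^2(x - 3)^2 is the minimal polynomial, and the product x^2(x - 3)^3 is the characteristic polynomial.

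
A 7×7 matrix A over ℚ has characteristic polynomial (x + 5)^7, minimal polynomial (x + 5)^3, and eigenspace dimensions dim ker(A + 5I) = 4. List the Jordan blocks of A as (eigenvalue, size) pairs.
Jordan blocks: (-5, 3), (-5, 2), (-5, 1), (-5, 1)

λ = -5: algebraic multiplicity 7 (exponent in χ_A), largest block size 3 (exponent in m_A), 4 blocks (geometric multiplicity). These force block sizes [3, 2, 1, 1].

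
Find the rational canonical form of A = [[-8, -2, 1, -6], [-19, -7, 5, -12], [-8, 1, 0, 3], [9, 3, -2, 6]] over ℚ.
R = [[-3, 0, 0, 0], [0, 0, 0, 0], [0, 1, 0, -9], [0, 0, 1, -6]]

The invariant factors of A (the non-unit diagonal entries of the Smith normal form of xI - A over ℚ[x]) are x + 3, x(x + 3)^2, each dividing the next. The characteristic polynomial is their product, x(x + 3)^3.

The rational canonical form is the block-diagonal matrix of companion matrices C(f_i):
R = [[-3, 0, 0, 0], [0, 0, 0, 0], [0, 1, 0, -9], [0, 0, 1, -6]].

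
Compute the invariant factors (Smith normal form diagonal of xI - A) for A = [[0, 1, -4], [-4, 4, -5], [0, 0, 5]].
The Jordan structure of A has elementary divisors (x - 2)^2, (x - 5). Arranging the block sizes at each eigenvalue in decreasing order and taking row products gives the invariant factors.

Invariant factors (smallest first, each dividing the next): (x - 5)(x - 2)^2.

Check: the last factor (x - 5)(x - 2)^2 is the minimal polynomial, and the product (x - 5)(x - 2)^2 is the characteristic polynomial.

(x - 5)(x - 2)^2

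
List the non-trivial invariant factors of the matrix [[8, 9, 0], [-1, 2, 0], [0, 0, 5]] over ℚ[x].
The Jordan structure of A has elementary divisors (x - 5)^2, (x - 5). Arranging the block sizes at each eigenvalue in decreasing order and taking row products gives the invariant factors.

Invariant factors (smallest first, each dividing the next): x - 5, (x - 5)^2.

Check: the last factor (x - 5)^2 is the minimal polynomial, and the product (x - 5)^3 is the characteristic polynomial.

x - 5, (x - 5)^2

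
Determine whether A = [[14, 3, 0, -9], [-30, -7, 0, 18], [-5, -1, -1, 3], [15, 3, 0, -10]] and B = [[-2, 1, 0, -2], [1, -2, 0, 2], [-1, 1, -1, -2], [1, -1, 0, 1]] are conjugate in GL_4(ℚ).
Yes.

Two matrices over a field are similar if and only if they have the same invariant factors.

Both A and B have characteristic polynomial (x + 1)^4 and minimal polynomial (x + 1)^2. Computing further, both have invariant factors x + 1, x + 1, (x + 1)^2. Hence A and B are similar.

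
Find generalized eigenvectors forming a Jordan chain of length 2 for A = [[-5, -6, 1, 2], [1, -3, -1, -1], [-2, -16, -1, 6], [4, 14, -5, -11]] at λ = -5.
v_1 = [[0, 0, -1, 1]]^T, v_2 = [[1, 0, 2, -1]]^T

We seek v_1 ∈ ker((A + 5I)^2) \ ker(A + 5I), then set v_{i+1} = (A + 5I) v_i.

One such chain is v_1 = [[0, 0, -1, 1]]^T, v_2 = [[1, 0, 2, -1]]^T. Check: (A + 5I) v_2 = [[0, 0, 0, 0]]^T = 0.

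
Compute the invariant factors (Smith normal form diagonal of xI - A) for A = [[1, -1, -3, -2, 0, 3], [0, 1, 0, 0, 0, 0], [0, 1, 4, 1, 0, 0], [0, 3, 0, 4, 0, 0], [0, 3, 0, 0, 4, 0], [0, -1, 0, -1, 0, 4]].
x - 4, x - 4, (x - 4)^2(x - 1)^2

The Jordan structure of A has elementary divisors (x - 1)^2, (x - 4)^2, (x - 4), (x - 4). Arranging the block sizes at each eigenvalue in decreasing order and taking row products gives the invariant factors.

Invariant factors (smallest first, each dividing the next): x - 4, x - 4, (x - 4)^2(x - 1)^2.

Check: the last factor (x - 4)^2(x - 1)^2 is the minimal polynomial, and the product (x - 4)^4(x - 1)^2 is the characteristic polynomial.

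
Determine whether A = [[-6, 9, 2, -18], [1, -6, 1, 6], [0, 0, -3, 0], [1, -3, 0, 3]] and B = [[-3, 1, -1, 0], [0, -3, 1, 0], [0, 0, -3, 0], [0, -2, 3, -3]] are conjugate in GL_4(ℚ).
Two matrices over a field are similar if and only if they have the same invariant factors.

Both A and B have characteristic polynomial (x + 3)^4 and minimal polynomial (x + 3)^3. Computing further, both have invariant factors x + 3, (x + 3)^3. Hence A and B are similar.

Yes.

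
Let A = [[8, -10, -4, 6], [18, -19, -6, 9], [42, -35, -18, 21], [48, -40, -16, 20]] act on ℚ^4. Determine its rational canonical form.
The invariant factors of A (the non-unit diagonal entries of the Smith normal form of xI - A over ℚ[x]) are x + 4, x + 4, (x - 3)(x + 4), each dividing the next. The characteristic polynomial is their product, (x - 3)(x + 4)^3.

The rational canonical form is the block-diagonal matrix of companion matrices C(f_i):
R = [[-4, 0, 0, 0], [0, -4, 0, 0], [0, 0, 0, 12], [0, 0, 1, -1]].

R = [[-4, 0, 0, 0], [0, -4, 0, 0], [0, 0, 0, 12], [0, 0, 1, -1]]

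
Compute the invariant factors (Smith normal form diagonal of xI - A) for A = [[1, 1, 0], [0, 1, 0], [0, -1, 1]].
x - 1, (x - 1)^2

The Jordan structure of A has elementary divisors (x - 1)^2, (x - 1). Arranging the block sizes at each eigenvalue in decreasing order and taking row products gives the invariant factors.

Invariant factors (smallest first, each dividing the next): x - 1, (x - 1)^2.

Check: the last factor (x - 1)^2 is the minimal polynomial, and the product (x - 1)^3 is the characteristic polynomial.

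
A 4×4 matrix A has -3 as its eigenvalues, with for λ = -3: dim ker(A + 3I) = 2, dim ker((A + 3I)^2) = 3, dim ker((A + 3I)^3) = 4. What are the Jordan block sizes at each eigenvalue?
Jordan blocks: (-3, 3), (-3, 1)

λ = -3: successive nullity increments [2, 1, 1] count blocks of size ≥ k; block sizes are [3, 1].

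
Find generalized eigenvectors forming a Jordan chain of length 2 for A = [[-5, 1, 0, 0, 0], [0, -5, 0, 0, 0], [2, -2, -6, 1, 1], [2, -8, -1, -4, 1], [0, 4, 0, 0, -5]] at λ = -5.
v_1 = [[0, 1, 0, 0, 0]]^T, v_2 = [[1, 0, -2, -8, 4]]^T

We seek v_1 ∈ ker((A + 5I)^2) \ ker(A + 5I), then set v_{i+1} = (A + 5I) v_i.

One such chain is v_1 = [[0, 1, 0, 0, 0]]^T, v_2 = [[1, 0, -2, -8, 4]]^T. Check: (A + 5I) v_2 = [[0, 0, 0, 0, 0]]^T = 0.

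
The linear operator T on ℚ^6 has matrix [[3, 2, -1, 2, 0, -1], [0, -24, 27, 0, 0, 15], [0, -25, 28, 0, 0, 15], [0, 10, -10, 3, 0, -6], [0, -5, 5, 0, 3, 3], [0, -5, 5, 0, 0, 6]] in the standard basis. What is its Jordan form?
J = [[1, 0, 0, 0, 0, 0], [0, 3, 1, 0, 0, 0], [0, 0, 3, 0, 0, 0], [0, 0, 0, 3, 0, 0], [0, 0, 0, 0, 3, 0], [0, 0, 0, 0, 0, 6]]

The characteristic polynomial is det(xI - A) = (x - 6)(x - 3)^4(x - 1), so the eigenvalues are 1 (algebraic multiplicity 1), 3 (algebraic multiplicity 4), 6 (algebraic multiplicity 1).

For λ = 1: algebraic multiplicity 1 gives one 1×1 block.

For λ = 3: rank(A - 3I) = 3, rank((A - 3I)^2) = 2. The eigenspace has dimension 6 - 3 = 3, so there are 3 Jordan blocks; the rank sequence gives block sizes [2, 1, 1].

For λ = 6: algebraic multiplicity 1 gives one 1×1 block.

Assembling the blocks gives the Jordan form J above.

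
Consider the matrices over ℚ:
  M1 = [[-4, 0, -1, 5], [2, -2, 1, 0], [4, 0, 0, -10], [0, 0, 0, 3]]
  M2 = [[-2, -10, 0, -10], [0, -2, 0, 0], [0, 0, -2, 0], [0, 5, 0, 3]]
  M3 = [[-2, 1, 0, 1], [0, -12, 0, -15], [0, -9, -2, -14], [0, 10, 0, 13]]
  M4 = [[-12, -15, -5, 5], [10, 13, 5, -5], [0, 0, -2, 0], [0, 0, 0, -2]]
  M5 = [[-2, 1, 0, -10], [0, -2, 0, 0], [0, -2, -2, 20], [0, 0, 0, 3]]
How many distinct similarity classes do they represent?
2 classes: {M1, M3, M5}, {M2, M4}

Characteristic polynomials: χ_{M1} = (x - 3)(x + 2)^3, χ_{M2} = (x - 3)(x + 2)^3, χ_{M3} = (x - 3)(x + 2)^3, χ_{M4} = (x - 3)(x + 2)^3, χ_{M5} = (x - 3)(x + 2)^3.

{M1, M3, M5}: invariant factors x + 2, (x - 3)(x + 2)^2.

{M2, M4}: invariant factors x + 2, x + 2, (x - 3)(x + 2).

Matrices are similar if and only if their invariant-factor lists agree; the partition into similarity classes is {M1, M3, M5}, {M2, M4}.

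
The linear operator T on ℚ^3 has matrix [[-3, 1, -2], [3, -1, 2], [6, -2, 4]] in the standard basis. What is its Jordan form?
J = [[0, 1, 0], [0, 0, 0], [0, 0, 0]]

The characteristic polynomial is det(xI - A) = x^3, so the eigenvalues are 0 (algebraic multiplicity 3).

For λ = 0: rank(A) = 1, rank(A^2) = 0. The eigenspace has dimension 3 - 1 = 2, so there are 2 Jordan blocks; the rank sequence gives block sizes [2, 1].

Assembling the blocks gives the Jordan form J above.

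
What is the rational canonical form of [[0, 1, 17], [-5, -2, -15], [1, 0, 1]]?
R = [[0, 0, 24], [1, 0, 14], [0, 1, -1]]

The invariant factors of A (the non-unit diagonal entries of the Smith normal form of xI - A over ℚ[x]) are (x - 4)(x + 2)(x + 3), each dividing the next. The characteristic polynomial is their product, (x - 4)(x + 2)(x + 3).

The rational canonical form is the block-diagonal matrix of companion matrices C(f_i):
R = [[0, 0, 24], [1, 0, 14], [0, 1, -1]].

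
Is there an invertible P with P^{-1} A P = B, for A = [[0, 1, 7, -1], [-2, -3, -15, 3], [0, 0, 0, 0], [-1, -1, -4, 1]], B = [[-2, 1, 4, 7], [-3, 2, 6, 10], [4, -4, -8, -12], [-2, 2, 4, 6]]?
Two matrices over a field are similar if and only if they have the same invariant factors.

Both A and B have characteristic polynomial x^2(x + 1)^2 and minimal polynomial x(x + 1)^2. Computing further, both have invariant factors x, x(x + 1)^2. Hence A and B are similar.

Yes.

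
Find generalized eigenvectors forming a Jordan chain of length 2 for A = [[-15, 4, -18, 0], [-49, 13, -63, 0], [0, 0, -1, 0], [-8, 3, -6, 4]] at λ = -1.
v_1 = [[1, 3, 0, 0]]^T, v_2 = [[-2, -7, 0, 1]]^T

We seek v_1 ∈ ker((A + I)^2) \ ker(A + I), then set v_{i+1} = (A + I) v_i.

One such chain is v_1 = [[1, 3, 0, 0]]^T, v_2 = [[-2, -7, 0, 1]]^T. Check: (A + I) v_2 = [[0, 0, 0, 0]]^T = 0.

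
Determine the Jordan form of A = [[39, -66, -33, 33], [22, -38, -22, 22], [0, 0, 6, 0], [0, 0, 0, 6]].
The characteristic polynomial is det(xI - A) = (x - 6)^3(x + 5), so the eigenvalues are -5 (algebraic multiplicity 1), 6 (algebraic multiplicity 3).

For λ = -5: algebraic multiplicity 1 gives one 1×1 block.

For λ = 6: rank(A - 6I) = 1. The eigenspace has dimension 4 - 1 = 3, so there are 3 Jordan blocks; the rank sequence gives block sizes [1, 1, 1].

Assembling the blocks gives the Jordan form J above.

J = [[-5, 0, 0, 0], [0, 6, 0, 0], [0, 0, 6, 0], [0, 0, 0, 6]]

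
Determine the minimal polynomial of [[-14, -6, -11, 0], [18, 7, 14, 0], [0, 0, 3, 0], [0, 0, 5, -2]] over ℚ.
m_A(x) = (x - 3)(x + 2)(x + 5)

The characteristic polynomial factors as (x - 3)(x + 2)^2(x + 5). The minimal polynomial is ∏(x - λ)^{k_λ} where k_λ is the size of the largest Jordan block at λ.

For λ = -5: rank(A + 5I) = 3, and the largest Jordan block has size 1 (the smallest k with rank((A + 5I)^k) = rank((A + 5I)^(k+1))).
For λ = -2: rank(A + 2I) = 2, and the largest Jordan block has size 1 (the smallest k with rank((A + 2I)^k) = rank((A + 2I)^(k+1))).
For λ = 3: rank(A - 3I) = 3, and the largest Jordan block has size 1 (the smallest k with rank((A - 3I)^k) = rank((A - 3I)^(k+1))).

So m_A(x) = (x - 3)(x + 2)(x + 5).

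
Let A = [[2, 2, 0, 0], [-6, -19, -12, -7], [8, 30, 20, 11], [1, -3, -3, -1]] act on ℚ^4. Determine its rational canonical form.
The invariant factors of A (the non-unit diagonal entries of the Smith normal form of xI - A over ℚ[x]) are (x - 2)(x^3 + 3x + 3), each dividing the next. The characteristic polynomial is their product, (x - 2)(x^3 + 3x + 3).

The rational canonical form is the block-diagonal matrix of companion matrices C(f_i):
R = [[0, 0, 0, 6], [1, 0, 0, 3], [0, 1, 0, -3], [0, 0, 1, 2]].

Note the characteristic polynomial does not split into linear factors over ℚ, so A has no Jordan form over ℚ; the rational canonical form exists over any field.

R = [[0, 0, 0, 6], [1, 0, 0, 3], [0, 1, 0, -3], [0, 0, 1, 2]]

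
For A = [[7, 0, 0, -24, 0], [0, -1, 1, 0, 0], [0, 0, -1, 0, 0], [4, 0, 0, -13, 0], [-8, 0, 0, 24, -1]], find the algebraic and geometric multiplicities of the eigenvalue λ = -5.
The characteristic polynomial is (x + 1)^4(x + 5), so the factor x + 5 appears with exponent 1: the algebraic multiplicity is 1.

rank(A + 5I) = 4, so the eigenspace has dimension 5 - 4 = 1: the geometric multiplicity is 1.

algebraic multiplicity 1, geometric multiplicity 1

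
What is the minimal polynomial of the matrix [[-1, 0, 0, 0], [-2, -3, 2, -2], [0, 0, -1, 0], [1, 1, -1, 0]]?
m_A(x) = (x + 1)(x + 2)

The characteristic polynomial factors as (x + 1)^3(x + 2). The minimal polynomial is ∏(x - λ)^{k_λ} where k_λ is the size of the largest Jordan block at λ.

For λ = -2: rank(A + 2I) = 3, and the largest Jordan block has size 1 (the smallest k with rank((A + 2I)^k) = rank((A + 2I)^(k+1))).
For λ = -1: rank(A + I) = 1, and the largest Jordan block has size 1 (the smallest k with rank((A + I)^k) = rank((A + I)^(k+1))).

So m_A(x) = (x + 1)(x + 2).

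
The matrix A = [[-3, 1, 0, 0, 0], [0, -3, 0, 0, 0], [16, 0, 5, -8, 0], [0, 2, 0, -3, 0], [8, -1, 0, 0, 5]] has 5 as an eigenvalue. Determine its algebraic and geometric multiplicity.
The characteristic polynomial is (x - 5)^2(x + 3)^3, so the factor x - 5 appears with exponent 2: the algebraic multiplicity is 2.

rank(A - 5I) = 3, so the eigenspace has dimension 5 - 3 = 2: the geometric multiplicity is 2.

algebraic multiplicity 2, geometric multiplicity 2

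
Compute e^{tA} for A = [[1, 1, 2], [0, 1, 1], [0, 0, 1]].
A has Jordan form J = [[1, 1, 0], [0, 1, 1], [0, 0, 1]] with A = PJP^{-1}, so e^{tA} = P e^{tJ} P^{-1}.

For a Jordan block J_k(λ), e^{tJ_k(λ)} = e^{λt} · (I + tN + t^2 N^2/2! + ... + t^{k-1} N^{k-1}/(k-1)!) where N is the nilpotent superdiagonal part.

Assembling the blocks and conjugating back gives the entries of e^{tA} as shown above.

e^{tA} = [[e^{t}, t*e^{t}, t*(t + 4)*e^{t}/2], [0, e^{t}, t*e^{t}], [0, 0, e^{t}]]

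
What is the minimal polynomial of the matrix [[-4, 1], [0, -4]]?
m_A(x) = (x + 4)^2

The characteristic polynomial factors as (x + 4)^2. The minimal polynomial is ∏(x - λ)^{k_λ} where k_λ is the size of the largest Jordan block at λ.

For λ = -4: rank(A + 4I) = 1, and the largest Jordan block has size 2 (the smallest k with rank((A + 4I)^k) = rank((A + 4I)^(k+1))).

So m_A(x) = (x + 4)^2.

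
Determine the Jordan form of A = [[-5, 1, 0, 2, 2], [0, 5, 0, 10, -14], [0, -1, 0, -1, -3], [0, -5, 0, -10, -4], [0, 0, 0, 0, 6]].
The characteristic polynomial is det(xI - A) = x^2(x - 6)(x + 5)^2, so the eigenvalues are -5 (algebraic multiplicity 2), 0 (algebraic multiplicity 2), 6 (algebraic multiplicity 1).

For λ = -5: rank(A + 5I) = 4, rank((A + 5I)^2) = 3. The eigenspace has dimension 5 - 4 = 1, so there is 1 Jordan block; the rank sequence gives block sizes [2].

For λ = 0: rank(A) = 4, rank(A^2) = 3. The eigenspace has dimension 5 - 4 = 1, so there is 1 Jordan block; the rank sequence gives block sizes [2].

For λ = 6: algebraic multiplicity 1 gives one 1×1 block.

Assembling the blocks gives the Jordan form J above.

J = [[-5, 1, 0, 0, 0], [0, -5, 0, 0, 0], [0, 0, 0, 1, 0], [0, 0, 0, 0, 0], [0, 0, 0, 0, 6]]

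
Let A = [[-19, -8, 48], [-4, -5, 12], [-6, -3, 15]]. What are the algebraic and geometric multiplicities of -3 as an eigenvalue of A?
algebraic multiplicity 3, geometric multiplicity 2

The characteristic polynomial is (x + 3)^3, so the factor x + 3 appears with exponent 3: the algebraic multiplicity is 3.

rank(A + 3I) = 1, so the eigenspace has dimension 3 - 1 = 2: the geometric multiplicity is 2.

Since 2 < 3, A is not diagonalizable.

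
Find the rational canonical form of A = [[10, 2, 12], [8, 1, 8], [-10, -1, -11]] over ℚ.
The invariant factors of A (the non-unit diagonal entries of the Smith normal form of xI - A over ℚ[x]) are (x - 2)(x^2 + 2x + 5), each dividing the next. The characteristic polynomial is their product, (x - 2)(x^2 + 2x + 5).

The rational canonical form is the block-diagonal matrix of companion matrices C(f_i):
R = [[0, 0, 10], [1, 0, -1], [0, 1, 0]].

Note the characteristic polynomial does not split into linear factors over ℚ, so A has no Jordan form over ℚ; the rational canonical form exists over any field.

R = [[0, 0, 10], [1, 0, -1], [0, 1, 0]]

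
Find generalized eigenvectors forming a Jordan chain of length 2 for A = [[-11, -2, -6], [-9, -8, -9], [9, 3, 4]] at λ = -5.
v_1 = [[1, 1, -1]]^T, v_2 = [[-2, -3, 3]]^T

We seek v_1 ∈ ker((A + 5I)^2) \ ker(A + 5I), then set v_{i+1} = (A + 5I) v_i.

One such chain is v_1 = [[1, 1, -1]]^T, v_2 = [[-2, -3, 3]]^T. Check: (A + 5I) v_2 = [[0, 0, 0]]^T = 0.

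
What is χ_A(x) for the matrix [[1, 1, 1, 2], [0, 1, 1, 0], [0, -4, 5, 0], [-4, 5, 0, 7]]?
xI - A = [[x - 1, -1, -1, -2], [0, x - 1, -1, 0], [0, 4, x - 5, 0], [4, -5, 0, x - 7]].

Expanding det(xI - A) along the first row:
det(xI - A) = + (x - 1)·det([[x - 1, -1, 0], [4, x - 5, 0], [-5, 0, x - 7]]) - (-1)·det([[0, -1, 0], [0, x - 5, 0], [4, 0, x - 7]]) + (-1)·det([[0, x - 1, 0], [0, 4, 0], [4, -5, x - 7]]) - (-2)·det([[0, x - 1, -1], [0, 4, x - 5], [4, -5, 0]]).

Evaluating gives χ_A(x) = x^4 - 14x^3 + 72x^2 - 162x + 135 = (x - 5)(x - 3)^3.

χ_A(x) = (x - 5)(x - 3)^3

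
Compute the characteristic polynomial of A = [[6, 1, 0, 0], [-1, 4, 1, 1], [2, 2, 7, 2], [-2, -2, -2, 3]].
xI - A = [[x - 6, -1, 0, 0], [1, x - 4, -1, -1], [-2, -2, x - 7, -2], [2, 2, 2, x - 3]].

Expanding det(xI - A) along the first row:
det(xI - A) = + (x - 6)·det([[x - 4, -1, -1], [-2, x - 7, -2], [2, 2, x - 3]]) - (-1)·det([[1, -1, -1], [-2, x - 7, -2], [2, 2, x - 3]]) + (0)·det([[1, x - 4, -1], [-2, -2, -2], [2, 2, x - 3]]) - (0)·det([[1, x - 4, -1], [-2, -2, x - 7], [2, 2, 2]]).

Evaluating gives χ_A(x) = x^4 - 20x^3 + 150x^2 - 500x + 625 = (x - 5)^4.

χ_A(x) = (x - 5)^4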